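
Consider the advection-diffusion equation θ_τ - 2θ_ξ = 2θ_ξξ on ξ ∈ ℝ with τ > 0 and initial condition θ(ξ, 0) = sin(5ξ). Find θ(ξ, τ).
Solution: Moving frame: η = ξ + 2τ, σ = τ, θ = u(η,σ), so θ_τ = u_σ + 2u_η and θ_ξξ = u_ηη.
Hence θ_τ - 2θ_ξ = u_σ and the PDE becomes the heat equation u_σ = 2u_ηη on η ∈ ℝ.
Initial data: u(η,0) = θ(η,0) = sin(5η). Each mode sin(nη) decays as exp(-2n²σ) on ℝ, so u(η,σ) = Σ c_n exp(-2n²σ) sin(nη) with c_5=1: u(η,σ) = exp(-50σ)sin(5η).
Substituting back: θ(ξ,τ) = u(ξ + 2τ, τ).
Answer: θ(ξ, τ) = exp(-50τ)sin(5ξ + 10τ)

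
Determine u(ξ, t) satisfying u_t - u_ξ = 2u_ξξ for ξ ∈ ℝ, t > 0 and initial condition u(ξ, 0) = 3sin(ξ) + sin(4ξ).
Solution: Moving frame: η = ξ + t, σ = t, u = w(η,σ), so u_t = w_σ + w_η and u_ξξ = w_ηη.
Hence u_t - u_ξ = w_σ and the PDE becomes the heat equation w_σ = 2w_ηη on η ∈ ℝ.
Initial data: w(η,0) = u(η,0) = 3sin(η) + sin(4η). Each mode sin(nη) decays as exp(-2n²σ) on ℝ, so w(η,σ) = Σ c_n exp(-2n²σ) sin(nη) with c_1=3, c_4=1: w(η,σ) = 3exp(-2σ)sin(η) + exp(-32σ)sin(4η).
Substituting back: u(ξ,t) = w(ξ + t, t).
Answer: u(ξ, t) = 3exp(-2t)sin(t + ξ) + exp(-32t)sin(4t + 4ξ)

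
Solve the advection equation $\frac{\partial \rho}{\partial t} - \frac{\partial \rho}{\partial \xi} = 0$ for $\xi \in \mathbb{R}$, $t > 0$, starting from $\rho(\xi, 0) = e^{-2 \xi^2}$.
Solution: By characteristics ($d\xi/dt = -1$), $\rho(\xi,t) = f(\xi + t)$ with $f = \rho( \cdot , 0)$.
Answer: $\rho(\xi, t) = e^{-2 (\xi + t)^2}$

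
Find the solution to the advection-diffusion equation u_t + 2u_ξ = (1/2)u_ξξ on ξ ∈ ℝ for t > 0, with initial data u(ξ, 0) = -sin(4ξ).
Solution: Moving frame: η = ξ - 2t, σ = t, u = w(η,σ), so u_t = w_σ - 2w_η and u_ξξ = w_ηη.
Hence u_t + 2u_ξ = w_σ and the PDE becomes the heat equation w_σ = (1/2)w_ηη on η ∈ ℝ.
Initial data: w(η,0) = u(η,0) = -sin(4η). Each mode sin(nη) decays as exp(-n²σ/2) on ℝ, so w(η,σ) = Σ c_n exp(-n²σ/2) sin(nη) with c_4=-1: w(η,σ) = -exp(-8σ)sin(4η).
Substituting back: u(ξ,t) = w(ξ - 2t, t).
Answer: u(ξ, t) = exp(-8t)sin(8t - 4ξ)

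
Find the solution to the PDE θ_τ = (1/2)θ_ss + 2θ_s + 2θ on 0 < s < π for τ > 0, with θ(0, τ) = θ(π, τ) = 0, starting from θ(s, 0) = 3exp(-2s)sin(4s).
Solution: Substitute θ = exp(-2s)u, i.e. u = exp(2s)θ.
By the product rule, θ_s = exp(-2s)(u_s - 2u), θ_ss = exp(-2s)(u_ss - 4u_s + 4u), θ_τ = exp(-2s)u_τ.
Substituting into the PDE and dividing by exp(-2s): u_τ = (1/2)(u_ss - 4u_s + 4u) + 2(u_s - 2u) + 2u.
The lower-order terms cancel, leaving the standard heat equation u_τ = (1/2)u_ss.
Initial data for u: u(s,0) = exp(2s)θ(s,0) = 3sin(4s). The boundary conditions carry over: u(0,τ) = u(π,τ) = 0.
Solve for u:
  Using separation of variables u = X(s)G(τ):
  Eigenfunctions: sin(ns), n = 1, 2, 3, ...
  General solution: u(s, τ) = Σ c_n sin(ns) exp(-n² τ/2)
  Matching u(s,0) = 3sin(4s) term by term: c_4=3.
Hence u(s,τ) = 3exp(-8τ)sin(4s).
Transform back: θ(s,τ) = exp(-2s)u(s,τ).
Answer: θ(s, τ) = 3exp(-2s)exp(-8τ)sin(4s)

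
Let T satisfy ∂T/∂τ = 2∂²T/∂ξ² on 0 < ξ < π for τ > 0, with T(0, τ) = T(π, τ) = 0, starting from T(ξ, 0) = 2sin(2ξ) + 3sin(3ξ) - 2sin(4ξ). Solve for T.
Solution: Using separation of variables T = X(ξ)G(τ):
Eigenfunctions: sin(nξ), n = 1, 2, 3, ...
General solution: T(ξ, τ) = Σ c_n sin(nξ) exp(-2n² τ)
Matching T(ξ,0) = 2sin(2ξ) + 3sin(3ξ) - 2sin(4ξ) term by term: c_2=2, c_3=3, c_4=-2.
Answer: T(ξ, τ) = 2exp(-8τ)sin(2ξ) + 3exp(-18τ)sin(3ξ) - 2exp(-32τ)sin(4ξ)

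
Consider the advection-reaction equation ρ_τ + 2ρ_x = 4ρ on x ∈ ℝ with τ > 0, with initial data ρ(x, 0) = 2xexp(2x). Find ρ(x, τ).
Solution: Substitute ρ = exp(2x)u.
Then ρ_x = exp(2x)(u_x + 2u), ρ_τ = exp(2x)u_τ; substituting and dividing by exp(2x), the lower-order terms cancel: u_τ + 2u_x = 0 (standard advection equation).
Data for u: u(x,0) = exp(-2x)ρ(x,0) = 2x.
By characteristics (dx/dτ = 2), u(x,τ) = f(x - 2τ) with f = u(·, 0).
So u(x,τ) = 2x - 4τ, and ρ(x,τ) = exp(2x)u(x,τ).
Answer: ρ(x, τ) = 2xexp(2x) - 4τexp(2x)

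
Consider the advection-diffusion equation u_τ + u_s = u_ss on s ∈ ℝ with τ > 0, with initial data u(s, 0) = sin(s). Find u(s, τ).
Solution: Change to a moving frame: let η = s - τ, σ = τ and write u(s,τ) = w(η,σ).
By the chain rule u_τ = w_σ - w_η, u_s = w_η, u_ss = w_ηη.
Then u_τ + u_s = w_σ: the advection term cancels and the PDE becomes the heat equation w_σ = w_ηη on η ∈ ℝ.
Initial data: w(η,0) = u(η,0) = sin(η).
On η ∈ ℝ each mode satisfies (sin(nη))″ = -n² sin(nη), so exp(-n²σ) sin(nη) solves the heat equation; by superposition w(η,σ) = Σ c_n exp(-n²σ) sin(nη).
Reading off the coefficients: c_1=1, so w(η,σ) = exp(-σ)sin(η).
Substituting back η = s - τ, σ = τ: u(s,τ) = w(s - τ, τ).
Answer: u(s, τ) = exp(-τ)sin(s - τ)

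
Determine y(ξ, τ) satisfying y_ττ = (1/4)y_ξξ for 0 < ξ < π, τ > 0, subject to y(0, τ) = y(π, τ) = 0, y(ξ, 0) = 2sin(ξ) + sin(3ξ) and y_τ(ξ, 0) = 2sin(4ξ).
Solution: Separating variables: y = Σ [A_n cos(ω_n τ) + B_n sin(ω_n τ)] sin(nξ), ω_n = n/2. From ICs (B_n = velocity coefficient / ω_n): A_1=2, A_3=1, B_4=1.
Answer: y(ξ, τ) = 2sin(ξ)cos(τ/2) + sin(3ξ)cos(3τ/2) + sin(4ξ)sin(2τ)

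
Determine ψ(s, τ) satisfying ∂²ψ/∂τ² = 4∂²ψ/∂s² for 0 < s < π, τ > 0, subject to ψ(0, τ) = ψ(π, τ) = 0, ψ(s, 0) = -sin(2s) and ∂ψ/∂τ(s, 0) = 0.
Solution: Using separation of variables ψ = X(s)T(τ):
Eigenfunctions: sin(ns), n = 1, 2, 3, ...
General solution: ψ(s, τ) = Σ [A_n cos(2n τ) + B_n sin(2n τ)] sin(ns)
From ψ(s,0) = -sin(2s): A_2=-1. From ψ_τ(s,0) = 0: all B_n = 0.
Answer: ψ(s, τ) = -sin(2s)cos(4τ)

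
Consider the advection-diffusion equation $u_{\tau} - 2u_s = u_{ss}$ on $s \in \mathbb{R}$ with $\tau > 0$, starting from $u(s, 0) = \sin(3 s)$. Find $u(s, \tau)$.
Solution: Moving frame: $\eta = s + 2\tau$, $\sigma = \tau$, $u = w(\eta,\sigma)$, so $u_{\tau} = w_{\sigma} + 2w_{\eta}$ and $u_{ss} = w_{\eta\eta}$.
Hence $u_{\tau} - 2u_s = w_{\sigma}$ and the PDE becomes the heat equation $w_{\sigma} = w_{\eta\eta}$ on $\eta \in \mathbb{R}$.
Initial data: $w(\eta,0) = u(\eta,0) = \sin(3 \eta)$. Each mode $\sin(n\eta)$ decays as $e^{-n^2\sigma}$ on $\mathbb{R}$, so $w(\eta,\sigma) = \sum c_n e^{-n^2\sigma} \sin(n\eta)$ with $c_3=1$: $w(\eta,\sigma) = e^{-9 \sigma} \sin(3 \eta)$.
Substituting back: $u(s,\tau) = w(s + 2\tau, \tau)$.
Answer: $u(s, \tau) = e^{-9 \tau} \sin(6 \tau + 3 s)$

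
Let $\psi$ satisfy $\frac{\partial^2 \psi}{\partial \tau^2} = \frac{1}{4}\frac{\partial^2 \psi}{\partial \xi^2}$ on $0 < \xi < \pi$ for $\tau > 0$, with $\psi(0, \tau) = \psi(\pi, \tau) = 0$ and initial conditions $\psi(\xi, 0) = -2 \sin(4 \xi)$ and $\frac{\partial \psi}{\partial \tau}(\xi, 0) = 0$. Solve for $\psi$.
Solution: Separating variables: $\psi = \sum [A_n \cos(\omega_n \tau) + B_n \sin(\omega_n \tau)] \sin(n\xi)$, $\omega_n = n/2$. From ICs: $A_4=-2$.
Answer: $\psi(\xi, \tau) = -2 \sin(4 \xi) \cos(2 \tau)$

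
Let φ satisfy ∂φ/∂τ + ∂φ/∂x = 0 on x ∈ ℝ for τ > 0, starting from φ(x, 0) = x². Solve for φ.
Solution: By characteristics (dx/dτ = 1), φ(x,τ) = f(x - τ) with f = φ(·, 0).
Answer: φ(x, τ) = x² - 2xτ + τ²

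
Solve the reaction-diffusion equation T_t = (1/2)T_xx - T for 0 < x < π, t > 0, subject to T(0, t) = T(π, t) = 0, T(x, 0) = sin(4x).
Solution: Substitute T = exp(-t)u.
Then T_t = exp(-t)(u_t - u), T_xx = exp(-t)u_xx; substituting and dividing by exp(-t), the lower-order terms cancel: u_t = (1/2)u_xx (standard heat equation).
Data for u: u(x,0) = T(x,0) = sin(4x). The boundary conditions carry over: u(0,t) = u(π,t) = 0.
Separating variables: u = Σ c_n exp(-n²t/2) sin(nx). From u(x,0) = sin(4x): c_4=1.
So u(x,t) = exp(-8t)sin(4x), and T(x,t) = exp(-t)u(x,t).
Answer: T(x, t) = exp(-9t)sin(4x)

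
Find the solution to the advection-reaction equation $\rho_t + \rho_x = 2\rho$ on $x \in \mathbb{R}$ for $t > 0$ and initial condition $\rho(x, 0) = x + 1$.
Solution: Substitute $\rho = e^{2t}u$, i.e. $u = e^{-2t}\rho$.
By the product rule, $\rho_t = e^{2t}(u_t + 2u)$, $\rho_x = e^{2t}u_x$.
Substituting into the PDE and dividing by $e^{2t}$: $u_t + 2u + u_x = 2u$.
The lower-order terms cancel, leaving the standard advection equation $u_t + u_x = 0$.
Initial data for $u$: $u(x,0) = \rho(x,0) = x + 1$.
Solve for $u$:
  By method of characteristics (waves move right with speed 1):
  Along characteristics $x - t =$ const, $u$ is constant, so $u(x,t) = f(x - t)$ with $f = u( \cdot , 0)$.
Hence $u(x,t) = - t + x + 1$.
Transform back: $\rho(x,t) = e^{2t}u(x,t)$.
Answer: $\rho(x, t) = - t e^{2 t} + x e^{2 t} + e^{2 t}$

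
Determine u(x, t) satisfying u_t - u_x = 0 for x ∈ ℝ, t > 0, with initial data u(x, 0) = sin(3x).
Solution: By characteristics (dx/dt = -1), u(x,t) = f(x + t) with f = u(·, 0).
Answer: u(x, t) = sin(3t + 3x)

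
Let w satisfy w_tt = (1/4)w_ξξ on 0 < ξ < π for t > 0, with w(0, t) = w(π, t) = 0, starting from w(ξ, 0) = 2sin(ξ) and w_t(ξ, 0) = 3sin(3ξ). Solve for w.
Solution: Separating variables: w = Σ [A_n cos(ω_n t) + B_n sin(ω_n t)] sin(nξ), ω_n = n/2. From ICs (B_n = velocity coefficient / ω_n): A_1=2, B_3=2.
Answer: w(ξ, t) = 2sin(3t/2)sin(3ξ) + 2sin(ξ)cos(t/2)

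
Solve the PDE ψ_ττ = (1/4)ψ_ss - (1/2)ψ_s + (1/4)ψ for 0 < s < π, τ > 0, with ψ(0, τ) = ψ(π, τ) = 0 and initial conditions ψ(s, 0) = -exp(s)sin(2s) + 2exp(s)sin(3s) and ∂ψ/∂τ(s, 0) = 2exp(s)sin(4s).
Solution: Substitute ψ = exp(s)u, i.e. u = exp(-s)ψ.
By the product rule, ψ_s = exp(s)(u_s + u), ψ_ss = exp(s)(u_ss + 2u_s + u), ψ_ττ = exp(s)u_ττ.
Substituting into the PDE and dividing by exp(s): u_ττ = (1/4)(u_ss + 2u_s + u) - (1/2)(u_s + u) + (1/4)u.
The lower-order terms cancel, leaving the standard wave equation u_ττ = (1/4)u_ss.
Initial data for u: u(s,0) = exp(-s)ψ(s,0) = -sin(2s) + 2sin(3s); u_τ(s,0) = exp(-s)ψ_τ(s,0) = 2sin(4s). The boundary conditions carry over: u(0,τ) = u(π,τ) = 0.
Solve for u:
  Using separation of variables u = X(s)T(τ):
  Eigenfunctions: sin(ns), n = 1, 2, 3, ...
  General solution: u(s, τ) = Σ [A_n cos(n τ/2) + B_n sin(n τ/2)] sin(ns)
  From u(s,0) = -sin(2s) + 2sin(3s): A_2=-1, A_3=2. From u_τ(s,0) = 2sin(4s), using u_τ(s,0) = Σ ω_n B_n sin(ns) with ω_n = n/2: B_4 = 2/2 = 1.
Hence u(s,τ) = -sin(2s)cos(τ) + 2sin(3s)cos(3τ/2) + sin(4s)sin(2τ).
Transform back: ψ(s,τ) = exp(s)u(s,τ).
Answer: ψ(s, τ) = -exp(s)sin(2s)cos(τ) + 2exp(s)sin(3s)cos(3τ/2) + exp(s)sin(4s)sin(2τ)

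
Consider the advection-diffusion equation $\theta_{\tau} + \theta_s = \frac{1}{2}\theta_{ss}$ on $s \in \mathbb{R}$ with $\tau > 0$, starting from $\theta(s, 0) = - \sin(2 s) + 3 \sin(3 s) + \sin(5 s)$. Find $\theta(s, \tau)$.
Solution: Change to a moving frame: let $\eta = s - \tau$, $\sigma = \tau$ and write $\theta(s,\tau) = u(\eta,\sigma)$.
By the chain rule $\theta_{\tau} = u_{\sigma} - u_{\eta}$, $\theta_s = u_{\eta}$, $\theta_{ss} = u_{\eta\eta}$.
Then $\theta_{\tau} + \theta_s = u_{\sigma}$: the advection term cancels and the PDE becomes the heat equation $u_{\sigma} = \frac{1}{2}u_{\eta\eta}$ on $\eta \in \mathbb{R}$.
Initial data: $u(\eta,0) = \theta(\eta,0) = - \sin(2 \eta) + 3 \sin(3 \eta) + \sin(5 \eta)$.
On $\eta \in \mathbb{R}$ each mode satisfies $(\sin(n\eta))'' = -n^2 \sin(n\eta)$, so $e^{-n^2\sigma/2} \sin(n\eta)$ solves the heat equation; by superposition $u(\eta,\sigma) = \sum c_n e^{-n^2\sigma/2} \sin(n\eta)$.
Reading off the coefficients: $c_2=-1, c_3=3, c_5=1$, so $u(\eta,\sigma) = - e^{-2 \sigma} \sin(2 \eta) + 3 e^{-9 \sigma/2} \sin(3 \eta) + e^{-25 \sigma/2} \sin(5 \eta)$.
Substituting back $\eta = s - \tau$, $\sigma = \tau$: $\theta(s,\tau) = u(s - \tau, \tau)$.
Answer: $\theta(s, \tau) = e^{-2 \tau} \sin(2 \tau - 2 s) - 3 e^{-9 \tau/2} \sin(3 \tau - 3 s) -  e^{-25 \tau/2} \sin(5 \tau - 5 s)$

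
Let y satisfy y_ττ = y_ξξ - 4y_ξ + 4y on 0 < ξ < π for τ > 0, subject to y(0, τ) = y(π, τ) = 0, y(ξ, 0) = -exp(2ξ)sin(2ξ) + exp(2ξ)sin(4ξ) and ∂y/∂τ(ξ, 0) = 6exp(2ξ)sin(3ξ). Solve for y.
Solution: Substitute y = exp(2ξ)u.
Then y_ξ = exp(2ξ)(u_ξ + 2u), y_ξξ = exp(2ξ)(u_ξξ + 4u_ξ + 4u), y_ττ = exp(2ξ)u_ττ; substituting and dividing by exp(2ξ), the lower-order terms cancel: u_ττ = u_ξξ (standard wave equation).
Data for u: u(ξ,0) = exp(-2ξ)y(ξ,0) = -sin(2ξ) + sin(4ξ); u_τ(ξ,0) = exp(-2ξ)y_τ(ξ,0) = 6sin(3ξ). The boundary conditions carry over: u(0,τ) = u(π,τ) = 0.
Separating variables: u = Σ [A_n cos(ω_n τ) + B_n sin(ω_n τ)] sin(nξ), ω_n = n. From ICs (B_n = velocity coefficient / ω_n): A_2=-1, A_4=1, B_3=2.
So u(ξ,τ) = -sin(2ξ)cos(2τ) + 2sin(3ξ)sin(3τ) + sin(4ξ)cos(4τ), and y(ξ,τ) = exp(2ξ)u(ξ,τ).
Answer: y(ξ, τ) = -exp(2ξ)sin(2ξ)cos(2τ) + 2exp(2ξ)sin(3ξ)sin(3τ) + exp(2ξ)sin(4ξ)cos(4τ)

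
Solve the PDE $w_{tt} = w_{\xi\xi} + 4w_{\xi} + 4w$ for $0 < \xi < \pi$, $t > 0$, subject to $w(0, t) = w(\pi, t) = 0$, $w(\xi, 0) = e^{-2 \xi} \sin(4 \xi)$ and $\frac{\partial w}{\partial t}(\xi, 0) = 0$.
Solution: Substitute $w = e^{-2\xi}u$.
Then $w_{\xi} = e^{-2\xi}(u_{\xi} - 2u)$, $w_{\xi\xi} = e^{-2\xi}(u_{\xi\xi} - 4u_{\xi} + 4u)$, $w_{tt} = e^{-2\xi}u_{tt}$; substituting and dividing by $e^{-2\xi}$, the lower-order terms cancel: $u_{tt} = u_{\xi\xi}$ (standard wave equation).
Data for $u$: $u(\xi,0) = e^{2\xi}w(\xi,0) = \sin(4 \xi)$; $u_t(\xi,0) = e^{2\xi}w_t(\xi,0) = 0$. The boundary conditions carry over: $u(0,t) = u(\pi,t) = 0$.
Separating variables: $u = \sum [A_n \cos(\omega_n t) + B_n \sin(\omega_n t)] \sin(n\xi)$, $\omega_n = n$. From ICs: $A_4=1$.
So $u(\xi,t) = \sin(4 \xi) \cos(4 t)$, and $w(\xi,t) = e^{-2\xi}u(\xi,t)$.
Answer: $w(\xi, t) = e^{-2 \xi} \sin(4 \xi) \cos(4 t)$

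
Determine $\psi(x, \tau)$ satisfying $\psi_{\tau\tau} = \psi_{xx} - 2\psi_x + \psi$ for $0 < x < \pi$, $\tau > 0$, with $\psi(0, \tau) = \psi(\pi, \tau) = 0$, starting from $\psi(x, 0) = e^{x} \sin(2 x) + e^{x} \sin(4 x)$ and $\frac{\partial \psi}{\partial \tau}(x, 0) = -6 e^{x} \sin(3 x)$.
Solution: Substitute $\psi = e^{x}u$.
Then $\psi_x = e^{x}(u_x + u)$, $\psi_{xx} = e^{x}(u_{xx} + 2u_x + u)$, $\psi_{\tau\tau} = e^{x}u_{\tau\tau}$; substituting and dividing by $e^{x}$, the lower-order terms cancel: $u_{\tau\tau} = u_{xx}$ (standard wave equation).
Data for $u$: $u(x,0) = e^{-x}\psi(x,0) = \sin(2 x) + \sin(4 x)$; $u_{\tau}(x,0) = e^{-x}\psi_{\tau}(x,0) = -6 \sin(3 x)$. The boundary conditions carry over: $u(0,\tau) = u(\pi,\tau) = 0$.
Separating variables: $u = \sum [A_n \cos(\omega_n \tau) + B_n \sin(\omega_n \tau)] \sin(nx)$, $\omega_n = n$. From ICs ($B_n$ = velocity coefficient / $\omega_n$): $A_2=1, A_4=1, B_3=-2$.
So $u(x,\tau) = \sin(2 x) \cos(2 \tau) - 2 \sin(3 x) \sin(3 \tau) + \sin(4 x) \cos(4 \tau)$, and $\psi(x,\tau) = e^{x}u(x,\tau)$.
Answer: $\psi(x, \tau) = -2 e^{x} \sin(3 \tau) \sin(3 x) + e^{x} \sin(2 x) \cos(2 \tau) + e^{x} \sin(4 x) \cos(4 \tau)$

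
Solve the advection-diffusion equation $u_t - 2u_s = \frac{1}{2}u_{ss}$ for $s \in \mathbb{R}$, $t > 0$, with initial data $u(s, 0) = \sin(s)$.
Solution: Moving frame: $\eta = s + 2t$, $\sigma = t$, $u = w(\eta,\sigma)$, so $u_t = w_{\sigma} + 2w_{\eta}$ and $u_{ss} = w_{\eta\eta}$.
Hence $u_t - 2u_s = w_{\sigma}$ and the PDE becomes the heat equation $w_{\sigma} = \frac{1}{2}w_{\eta\eta}$ on $\eta \in \mathbb{R}$.
Initial data: $w(\eta,0) = u(\eta,0) = \sin(\eta)$. Each mode $\sin(n\eta)$ decays as $e^{-n^2\sigma/2}$ on $\mathbb{R}$, so $w(\eta,\sigma) = \sum c_n e^{-n^2\sigma/2} \sin(n\eta)$ with $c_1=1$: $w(\eta,\sigma) = e^{-\sigma/2} \sin(\eta)$.
Substituting back: $u(s,t) = w(s + 2t, t)$.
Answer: $u(s, t) = e^{-t/2} \sin(s + 2 t)$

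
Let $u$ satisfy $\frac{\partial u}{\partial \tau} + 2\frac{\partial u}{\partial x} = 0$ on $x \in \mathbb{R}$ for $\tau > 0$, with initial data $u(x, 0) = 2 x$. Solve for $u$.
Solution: By characteristics ($dx/d\tau = 2$), $u(x,\tau) = f(x - 2\tau)$ with $f = u( \cdot , 0)$.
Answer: $u(x, \tau) = -4 \tau + 2 x$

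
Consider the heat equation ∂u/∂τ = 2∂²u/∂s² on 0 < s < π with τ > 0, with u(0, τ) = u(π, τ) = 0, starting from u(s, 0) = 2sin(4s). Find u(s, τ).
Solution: Separating variables: u = Σ c_n exp(-2n²τ) sin(ns). From u(s,0) = 2sin(4s): c_4=2.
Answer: u(s, τ) = 2exp(-32τ)sin(4s)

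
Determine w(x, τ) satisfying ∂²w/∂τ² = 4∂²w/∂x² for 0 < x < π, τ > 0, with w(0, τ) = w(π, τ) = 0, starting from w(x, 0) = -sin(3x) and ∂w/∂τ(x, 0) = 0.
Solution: Using separation of variables w = X(x)T(τ):
Eigenfunctions: sin(nx), n = 1, 2, 3, ...
General solution: w(x, τ) = Σ [A_n cos(2n τ) + B_n sin(2n τ)] sin(nx)
From w(x,0) = -sin(3x): A_3=-1. From w_τ(x,0) = 0: all B_n = 0.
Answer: w(x, τ) = -sin(3x)cos(6τ)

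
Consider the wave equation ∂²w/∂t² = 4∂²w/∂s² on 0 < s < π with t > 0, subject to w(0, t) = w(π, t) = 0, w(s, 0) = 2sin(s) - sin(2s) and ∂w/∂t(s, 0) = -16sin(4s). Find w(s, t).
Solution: Separating variables: w = Σ [A_n cos(ω_n t) + B_n sin(ω_n t)] sin(ns), ω_n = 2n. From ICs (B_n = velocity coefficient / ω_n): A_1=2, A_2=-1, B_4=-2.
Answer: w(s, t) = 2sin(s)cos(2t) - sin(2s)cos(4t) - 2sin(4s)sin(8t)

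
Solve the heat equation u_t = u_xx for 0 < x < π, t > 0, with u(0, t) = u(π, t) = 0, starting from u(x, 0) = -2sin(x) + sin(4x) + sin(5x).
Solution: Separating variables: u = Σ c_n exp(-n²t) sin(nx). From u(x,0) = -2sin(x) + sin(4x) + sin(5x): c_1=-2, c_4=1, c_5=1.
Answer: u(x, t) = -2exp(-t)sin(x) + exp(-16t)sin(4x) + exp(-25t)sin(5x)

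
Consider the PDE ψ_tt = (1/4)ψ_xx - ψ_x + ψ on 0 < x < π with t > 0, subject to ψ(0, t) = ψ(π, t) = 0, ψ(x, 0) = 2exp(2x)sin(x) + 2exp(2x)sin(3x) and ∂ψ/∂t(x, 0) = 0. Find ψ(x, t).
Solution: Substitute ψ = exp(2x)u, i.e. u = exp(-2x)ψ.
By the product rule, ψ_x = exp(2x)(u_x + 2u), ψ_xx = exp(2x)(u_xx + 4u_x + 4u), ψ_tt = exp(2x)u_tt.
Substituting into the PDE and dividing by exp(2x): u_tt = (1/4)(u_xx + 4u_x + 4u) - (u_x + 2u) + u.
The lower-order terms cancel, leaving the standard wave equation u_tt = (1/4)u_xx.
Initial data for u: u(x,0) = exp(-2x)ψ(x,0) = 2sin(x) + 2sin(3x); u_t(x,0) = exp(-2x)ψ_t(x,0) = 0. The boundary conditions carry over: u(0,t) = u(π,t) = 0.
Solve for u:
  Using separation of variables u = X(x)T(t):
  Eigenfunctions: sin(nx), n = 1, 2, 3, ...
  General solution: u(x, t) = Σ [A_n cos(n t/2) + B_n sin(n t/2)] sin(nx)
  From u(x,0) = 2sin(x) + 2sin(3x): A_1=2, A_3=2. From u_t(x,0) = 0: all B_n = 0.
Hence u(x,t) = 2sin(x)cos(t/2) + 2sin(3x)cos(3t/2).
Transform back: ψ(x,t) = exp(2x)u(x,t).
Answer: ψ(x, t) = 2exp(2x)sin(x)cos(t/2) + 2exp(2x)sin(3x)cos(3t/2)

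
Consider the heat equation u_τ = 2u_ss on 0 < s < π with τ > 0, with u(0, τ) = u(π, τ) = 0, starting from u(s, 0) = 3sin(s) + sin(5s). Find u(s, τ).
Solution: Using separation of variables u = X(s)T(τ):
Eigenfunctions: sin(ns), n = 1, 2, 3, ...
General solution: u(s, τ) = Σ c_n sin(ns) exp(-2n² τ)
Matching u(s,0) = 3sin(s) + sin(5s) term by term: c_1=3, c_5=1.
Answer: u(s, τ) = 3exp(-2τ)sin(s) + exp(-50τ)sin(5s)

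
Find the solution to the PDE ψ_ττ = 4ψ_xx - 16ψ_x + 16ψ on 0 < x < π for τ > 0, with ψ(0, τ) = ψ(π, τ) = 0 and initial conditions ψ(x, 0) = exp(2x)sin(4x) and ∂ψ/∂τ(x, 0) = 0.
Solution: Substitute ψ = exp(2x)u.
Then ψ_x = exp(2x)(u_x + 2u), ψ_xx = exp(2x)(u_xx + 4u_x + 4u), ψ_ττ = exp(2x)u_ττ; substituting and dividing by exp(2x), the lower-order terms cancel: u_ττ = 4u_xx (standard wave equation).
Data for u: u(x,0) = exp(-2x)ψ(x,0) = sin(4x); u_τ(x,0) = exp(-2x)ψ_τ(x,0) = 0. The boundary conditions carry over: u(0,τ) = u(π,τ) = 0.
Separating variables: u = Σ [A_n cos(ω_n τ) + B_n sin(ω_n τ)] sin(nx), ω_n = 2n. From ICs: A_4=1.
So u(x,τ) = sin(4x)cos(8τ), and ψ(x,τ) = exp(2x)u(x,τ).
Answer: ψ(x, τ) = exp(2x)sin(4x)cos(8τ)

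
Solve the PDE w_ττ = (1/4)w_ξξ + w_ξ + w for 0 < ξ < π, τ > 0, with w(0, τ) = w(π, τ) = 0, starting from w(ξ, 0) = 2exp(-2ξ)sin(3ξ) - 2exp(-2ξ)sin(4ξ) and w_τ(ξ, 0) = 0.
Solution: Substitute w = exp(-2ξ)u, i.e. u = exp(2ξ)w.
By the product rule, w_ξ = exp(-2ξ)(u_ξ - 2u), w_ξξ = exp(-2ξ)(u_ξξ - 4u_ξ + 4u), w_ττ = exp(-2ξ)u_ττ.
Substituting into the PDE and dividing by exp(-2ξ): u_ττ = (1/4)(u_ξξ - 4u_ξ + 4u) + (u_ξ - 2u) + u.
The lower-order terms cancel, leaving the standard wave equation u_ττ = (1/4)u_ξξ.
Initial data for u: u(ξ,0) = exp(2ξ)w(ξ,0) = 2sin(3ξ) - 2sin(4ξ); u_τ(ξ,0) = exp(2ξ)w_τ(ξ,0) = 0. The boundary conditions carry over: u(0,τ) = u(π,τ) = 0.
Solve for u:
  Using separation of variables u = X(ξ)T(τ):
  Eigenfunctions: sin(nξ), n = 1, 2, 3, ...
  General solution: u(ξ, τ) = Σ [A_n cos(n τ/2) + B_n sin(n τ/2)] sin(nξ)
  From u(ξ,0) = 2sin(3ξ) - 2sin(4ξ): A_3=2, A_4=-2. From u_τ(ξ,0) = 0: all B_n = 0.
Hence u(ξ,τ) = 2sin(3ξ)cos(3τ/2) - 2sin(4ξ)cos(2τ).
Transform back: w(ξ,τ) = exp(-2ξ)u(ξ,τ).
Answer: w(ξ, τ) = 2exp(-2ξ)sin(3ξ)cos(3τ/2) - 2exp(-2ξ)sin(4ξ)cos(2τ)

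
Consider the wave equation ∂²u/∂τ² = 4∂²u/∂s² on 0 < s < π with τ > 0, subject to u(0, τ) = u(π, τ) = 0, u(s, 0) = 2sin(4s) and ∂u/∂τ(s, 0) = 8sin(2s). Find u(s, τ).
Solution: Using separation of variables u = X(s)T(τ):
Eigenfunctions: sin(ns), n = 1, 2, 3, ...
General solution: u(s, τ) = Σ [A_n cos(2n τ) + B_n sin(2n τ)] sin(ns)
From u(s,0) = 2sin(4s): A_4=2. From u_τ(s,0) = 8sin(2s), using u_τ(s,0) = Σ ω_n B_n sin(ns) with ω_n = 2n: B_2 = 8/4 = 2.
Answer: u(s, τ) = 2sin(2s)sin(4τ) + 2sin(4s)cos(8τ)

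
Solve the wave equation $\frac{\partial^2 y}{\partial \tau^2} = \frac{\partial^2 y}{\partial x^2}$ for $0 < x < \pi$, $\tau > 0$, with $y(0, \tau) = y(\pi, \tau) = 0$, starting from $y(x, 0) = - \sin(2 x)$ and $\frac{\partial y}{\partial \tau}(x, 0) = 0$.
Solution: Using separation of variables $y = X(x)T(\tau)$:
Eigenfunctions: $\sin(nx)$, $n = 1, 2, 3, \ldots$
General solution: $y(x, \tau) = \sum [A_n \cos(n \tau) + B_n \sin(n \tau)] \sin(nx)$
From $y(x,0) = - \sin(2 x)$: $A_2=-1$. From $y_{\tau}(x,0) = 0$: all $B_n = 0$.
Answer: $y(x, \tau) = - \sin(2 x) \cos(2 \tau)$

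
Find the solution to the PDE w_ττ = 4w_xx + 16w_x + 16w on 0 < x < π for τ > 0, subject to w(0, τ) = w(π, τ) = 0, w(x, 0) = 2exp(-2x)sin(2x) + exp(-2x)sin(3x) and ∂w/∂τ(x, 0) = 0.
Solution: Substitute w = exp(-2x)u, i.e. u = exp(2x)w.
By the product rule, w_x = exp(-2x)(u_x - 2u), w_xx = exp(-2x)(u_xx - 4u_x + 4u), w_ττ = exp(-2x)u_ττ.
Substituting into the PDE and dividing by exp(-2x): u_ττ = 4(u_xx - 4u_x + 4u) + 16(u_x - 2u) + 16u.
The lower-order terms cancel, leaving the standard wave equation u_ττ = 4u_xx.
Initial data for u: u(x,0) = exp(2x)w(x,0) = 2sin(2x) + sin(3x); u_τ(x,0) = exp(2x)w_τ(x,0) = 0. The boundary conditions carry over: u(0,τ) = u(π,τ) = 0.
Solve for u:
  Using separation of variables u = X(x)T(τ):
  Eigenfunctions: sin(nx), n = 1, 2, 3, ...
  General solution: u(x, τ) = Σ [A_n cos(2n τ) + B_n sin(2n τ)] sin(nx)
  From u(x,0) = 2sin(2x) + sin(3x): A_2=2, A_3=1. From u_τ(x,0) = 0: all B_n = 0.
Hence u(x,τ) = 2sin(2x)cos(4τ) + sin(3x)cos(6τ).
Transform back: w(x,τ) = exp(-2x)u(x,τ).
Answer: w(x, τ) = 2exp(-2x)sin(2x)cos(4τ) + exp(-2x)sin(3x)cos(6τ)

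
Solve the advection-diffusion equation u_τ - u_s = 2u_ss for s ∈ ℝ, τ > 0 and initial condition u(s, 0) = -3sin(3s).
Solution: Change to a moving frame: let η = s + τ, σ = τ and write u(s,τ) = w(η,σ).
By the chain rule u_τ = w_σ + w_η, u_s = w_η, u_ss = w_ηη.
Then u_τ - u_s = w_σ: the advection term cancels and the PDE becomes the heat equation w_σ = 2w_ηη on η ∈ ℝ.
Initial data: w(η,0) = u(η,0) = -3sin(3η).
On η ∈ ℝ each mode satisfies (sin(nη))″ = -n² sin(nη), so exp(-2n²σ) sin(nη) solves the heat equation; by superposition w(η,σ) = Σ c_n exp(-2n²σ) sin(nη).
Reading off the coefficients: c_3=-3, so w(η,σ) = -3exp(-18σ)sin(3η).
Substituting back η = s + τ, σ = τ: u(s,τ) = w(s + τ, τ).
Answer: u(s, τ) = -3exp(-18τ)sin(3s + 3τ)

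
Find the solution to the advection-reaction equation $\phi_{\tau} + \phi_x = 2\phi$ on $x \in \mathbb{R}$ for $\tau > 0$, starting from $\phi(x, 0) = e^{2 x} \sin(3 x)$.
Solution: Substitute $\phi = e^{2x}u$, i.e. $u = e^{-2x}\phi$.
By the product rule, $\phi_x = e^{2x}(u_x + 2u)$, $\phi_{\tau} = e^{2x}u_{\tau}$.
Substituting into the PDE and dividing by $e^{2x}$: $u_{\tau} + (u_x + 2u) = 2u$.
The lower-order terms cancel, leaving the standard advection equation $u_{\tau} + u_x = 0$.
Initial data for $u$: $u(x,0) = e^{-2x}\phi(x,0) = \sin(3 x)$.
Solve for $u$:
  By method of characteristics (waves move right with speed 1):
  Along characteristics $x - \tau =$ const, $u$ is constant, so $u(x,\tau) = f(x - \tau)$ with $f = u( \cdot , 0)$.
Hence $u(x,\tau) = \sin(3 x - 3 \tau)$.
Transform back: $\phi(x,\tau) = e^{2x}u(x,\tau)$.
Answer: $\phi(x, \tau) = - e^{2 x} \sin(3 \tau - 3 x)$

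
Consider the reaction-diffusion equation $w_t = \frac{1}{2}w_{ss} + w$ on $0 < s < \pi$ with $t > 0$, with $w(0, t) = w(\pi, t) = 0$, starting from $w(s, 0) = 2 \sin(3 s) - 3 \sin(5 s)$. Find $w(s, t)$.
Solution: Substitute $w = e^{t}u$.
Then $w_t = e^{t}(u_t + u)$, $w_{ss} = e^{t}u_{ss}$; substituting and dividing by $e^{t}$, the lower-order terms cancel: $u_t = \frac{1}{2}u_{ss}$ (standard heat equation).
Data for $u$: $u(s,0) = w(s,0) = 2 \sin(3 s) - 3 \sin(5 s)$. The boundary conditions carry over: $u(0,t) = u(\pi,t) = 0$.
Separating variables: $u = \sum c_n e^{-n^2t/2} \sin(ns)$. From $u(s,0) = 2 \sin(3 s) - 3 \sin(5 s)$: $c_3=2, c_5=-3$.
So $u(s,t) = 2 e^{-9 t/2} \sin(3 s) - 3 e^{-25 t/2} \sin(5 s)$, and $w(s,t) = e^{t}u(s,t)$.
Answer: $w(s, t) = 2 e^{-7 t/2} \sin(3 s) - 3 e^{-23 t/2} \sin(5 s)$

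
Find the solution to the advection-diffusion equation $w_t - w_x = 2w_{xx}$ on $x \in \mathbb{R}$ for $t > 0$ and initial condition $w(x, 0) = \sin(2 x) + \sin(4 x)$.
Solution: Moving frame: $\eta = x + t$, $\sigma = t$, $w = u(\eta,\sigma)$, so $w_t = u_{\sigma} + u_{\eta}$ and $w_{xx} = u_{\eta\eta}$.
Hence $w_t - w_x = u_{\sigma}$ and the PDE becomes the heat equation $u_{\sigma} = 2u_{\eta\eta}$ on $\eta \in \mathbb{R}$.
Initial data: $u(\eta,0) = w(\eta,0) = \sin(2 \eta) + \sin(4 \eta)$. Each mode $\sin(n\eta)$ decays as $e^{-2n^2\sigma}$ on $\mathbb{R}$, so $u(\eta,\sigma) = \sum c_n e^{-2n^2\sigma} \sin(n\eta)$ with $c_2=1, c_4=1$: $u(\eta,\sigma) = e^{-8 \sigma} \sin(2 \eta) + e^{-32 \sigma} \sin(4 \eta)$.
Substituting back: $w(x,t) = u(x + t, t)$.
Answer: $w(x, t) = e^{-8 t} \sin(2 t + 2 x) + e^{-32 t} \sin(4 t + 4 x)$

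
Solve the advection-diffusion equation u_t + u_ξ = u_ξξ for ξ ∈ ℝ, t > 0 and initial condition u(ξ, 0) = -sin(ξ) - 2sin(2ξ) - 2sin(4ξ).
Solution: Moving frame: η = ξ - t, σ = t, u = w(η,σ), so u_t = w_σ - w_η and u_ξξ = w_ηη.
Hence u_t + u_ξ = w_σ and the PDE becomes the heat equation w_σ = w_ηη on η ∈ ℝ.
Initial data: w(η,0) = u(η,0) = -sin(η) - 2sin(2η) - 2sin(4η). Each mode sin(nη) decays as exp(-n²σ) on ℝ, so w(η,σ) = Σ c_n exp(-n²σ) sin(nη) with c_1=-1, c_2=-2, c_4=-2: w(η,σ) = -exp(-σ)sin(η) - 2exp(-4σ)sin(2η) - 2exp(-16σ)sin(4η).
Substituting back: u(ξ,t) = w(ξ - t, t).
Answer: u(ξ, t) = exp(-t)sin(t - ξ) + 2exp(-4t)sin(2t - 2ξ) + 2exp(-16t)sin(4t - 4ξ)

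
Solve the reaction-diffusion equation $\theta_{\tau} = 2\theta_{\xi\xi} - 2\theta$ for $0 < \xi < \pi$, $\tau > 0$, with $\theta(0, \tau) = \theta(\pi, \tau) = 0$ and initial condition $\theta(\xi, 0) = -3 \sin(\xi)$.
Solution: Substitute $\theta = e^{-2\tau}u$.
Then $\theta_{\tau} = e^{-2\tau}(u_{\tau} - 2u)$, $\theta_{\xi\xi} = e^{-2\tau}u_{\xi\xi}$; substituting and dividing by $e^{-2\tau}$, the lower-order terms cancel: $u_{\tau} = 2u_{\xi\xi}$ (standard heat equation).
Data for $u$: $u(\xi,0) = \theta(\xi,0) = -3 \sin(\xi)$. The boundary conditions carry over: $u(0,\tau) = u(\pi,\tau) = 0$.
Separating variables: $u = \sum c_n e^{-2n^2\tau} \sin(n\xi)$. From $u(\xi,0) = -3 \sin(\xi)$: $c_1=-3$.
So $u(\xi,\tau) = -3 e^{-2 \tau} \sin(\xi)$, and $\theta(\xi,\tau) = e^{-2\tau}u(\xi,\tau)$.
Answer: $\theta(\xi, \tau) = -3 e^{-4 \tau} \sin(\xi)$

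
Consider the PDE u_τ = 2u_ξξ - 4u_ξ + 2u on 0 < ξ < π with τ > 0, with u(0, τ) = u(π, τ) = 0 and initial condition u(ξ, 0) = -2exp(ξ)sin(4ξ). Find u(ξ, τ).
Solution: Substitute u = exp(ξ)w.
Then u_ξ = exp(ξ)(w_ξ + w), u_ξξ = exp(ξ)(w_ξξ + 2w_ξ + w), u_τ = exp(ξ)w_τ; substituting and dividing by exp(ξ), the lower-order terms cancel: w_τ = 2w_ξξ (standard heat equation).
Data for w: w(ξ,0) = exp(-ξ)u(ξ,0) = -2sin(4ξ). The boundary conditions carry over: w(0,τ) = w(π,τ) = 0.
Separating variables: w = Σ c_n exp(-2n²τ) sin(nξ). From w(ξ,0) = -2sin(4ξ): c_4=-2.
So w(ξ,τ) = -2exp(-32τ)sin(4ξ), and u(ξ,τ) = exp(ξ)w(ξ,τ).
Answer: u(ξ, τ) = -2exp(ξ)exp(-32τ)sin(4ξ)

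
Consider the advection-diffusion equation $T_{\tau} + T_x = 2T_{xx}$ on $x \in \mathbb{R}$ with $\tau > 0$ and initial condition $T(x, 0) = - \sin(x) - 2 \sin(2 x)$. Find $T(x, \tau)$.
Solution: Moving frame: $\eta = x - \tau$, $\sigma = \tau$, $T = u(\eta,\sigma)$, so $T_{\tau} = u_{\sigma} - u_{\eta}$ and $T_{xx} = u_{\eta\eta}$.
Hence $T_{\tau} + T_x = u_{\sigma}$ and the PDE becomes the heat equation $u_{\sigma} = 2u_{\eta\eta}$ on $\eta \in \mathbb{R}$.
Initial data: $u(\eta,0) = T(\eta,0) = - \sin(\eta) - 2 \sin(2 \eta)$. Each mode $\sin(n\eta)$ decays as $e^{-2n^2\sigma}$ on $\mathbb{R}$, so $u(\eta,\sigma) = \sum c_n e^{-2n^2\sigma} \sin(n\eta)$ with $c_1=-1, c_2=-2$: $u(\eta,\sigma) = - e^{-2 \sigma} \sin(\eta) - 2 e^{-8 \sigma} \sin(2 \eta)$.
Substituting back: $T(x,\tau) = u(x - \tau, \tau)$.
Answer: $T(x, \tau) = e^{-2 \tau} \sin(\tau - x) + 2 e^{-8 \tau} \sin(2 \tau - 2 x)$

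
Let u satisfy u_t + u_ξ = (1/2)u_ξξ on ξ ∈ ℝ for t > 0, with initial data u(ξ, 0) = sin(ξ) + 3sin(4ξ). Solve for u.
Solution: Change to a moving frame: let η = ξ - t, σ = t and write u(ξ,t) = w(η,σ).
By the chain rule u_t = w_σ - w_η, u_ξ = w_η, u_ξξ = w_ηη.
Then u_t + u_ξ = w_σ: the advection term cancels and the PDE becomes the heat equation w_σ = (1/2)w_ηη on η ∈ ℝ.
Initial data: w(η,0) = u(η,0) = sin(η) + 3sin(4η).
On η ∈ ℝ each mode satisfies (sin(nη))″ = -n² sin(nη), so exp(-n²σ/2) sin(nη) solves the heat equation; by superposition w(η,σ) = Σ c_n exp(-n²σ/2) sin(nη).
Reading off the coefficients: c_1=1, c_4=3, so w(η,σ) = 3exp(-8σ)sin(4η) + exp(-σ/2)sin(η).
Substituting back η = ξ - t, σ = t: u(ξ,t) = w(ξ - t, t).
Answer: u(ξ, t) = -3exp(-8t)sin(4t - 4ξ) - exp(-t/2)sin(t - ξ)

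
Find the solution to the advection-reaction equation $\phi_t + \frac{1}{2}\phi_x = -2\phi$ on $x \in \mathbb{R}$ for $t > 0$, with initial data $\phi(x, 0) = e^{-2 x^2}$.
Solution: Substitute $\phi = e^{-2t}u$.
Then $\phi_t = e^{-2t}(u_t - 2u)$, $\phi_x = e^{-2t}u_x$; substituting and dividing by $e^{-2t}$, the lower-order terms cancel: $u_t + \frac{1}{2}u_x = 0$ (standard advection equation).
Data for $u$: $u(x,0) = \phi(x,0) = e^{-2 x^2}$.
By characteristics ($dx/dt = 1/2$), $u(x,t) = f(x - \frac{1}{2}t)$ with $f = u( \cdot , 0)$.
So $u(x,t) = e^{-2 (-t/2 + x)^2}$, and $\phi(x,t) = e^{-2t}u(x,t)$.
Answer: $\phi(x, t) = e^{-2 t} e^{-2 (-t/2 + x)^2}$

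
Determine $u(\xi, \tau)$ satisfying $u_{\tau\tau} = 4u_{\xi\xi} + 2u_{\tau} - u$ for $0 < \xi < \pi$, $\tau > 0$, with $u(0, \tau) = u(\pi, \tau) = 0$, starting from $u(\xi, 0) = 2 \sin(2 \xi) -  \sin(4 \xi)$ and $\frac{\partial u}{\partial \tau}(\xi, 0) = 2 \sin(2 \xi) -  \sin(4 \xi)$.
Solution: Substitute $u = e^{\tau}w$, i.e. $w = e^{-\tau}u$.
By the product rule, $u_{\tau} = e^{\tau}(w_{\tau} + w)$, $u_{\tau\tau} = e^{\tau}(w_{\tau\tau} + 2w_{\tau} + w)$, $u_{\xi\xi} = e^{\tau}w_{\xi\xi}$.
Substituting into the PDE and dividing by $e^{\tau}$: $w_{\tau\tau} + 2w_{\tau} + w = 4w_{\xi\xi} + 2(w_{\tau} + w) - w$.
The lower-order terms cancel, leaving the standard wave equation $w_{\tau\tau} = 4w_{\xi\xi}$.
Initial data for $w$: $w(\xi,0) = u(\xi,0) = 2 \sin(2 \xi) - \sin(4 \xi)$; $w_{\tau}(\xi,0) = u_{\tau}(\xi,0) - u(\xi,0) = 0$. The boundary conditions carry over: $w(0,\tau) = w(\pi,\tau) = 0$.
Solve for $w$:
  Using separation of variables $w = X(\xi)T(\tau)$:
  Eigenfunctions: $\sin(n\xi)$, $n = 1, 2, 3, \ldots$
  General solution: $w(\xi, \tau) = \sum [A_n \cos(2n \tau) + B_n \sin(2n \tau)] \sin(n\xi)$
  From $w(\xi,0) = 2 \sin(2 \xi) - \sin(4 \xi)$: $A_2=2, A_4=-1$. From $w_{\tau}(\xi,0) = 0$: all $B_n = 0$.
Hence $w(\xi,\tau) = 2 \sin(2 \xi) \cos(4 \tau) - \sin(4 \xi) \cos(8 \tau)$.
Transform back: $u(\xi,\tau) = e^{\tau}w(\xi,\tau)$.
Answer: $u(\xi, \tau) = 2 e^{\tau} \sin(2 \xi) \cos(4 \tau) -  e^{\tau} \sin(4 \xi) \cos(8 \tau)$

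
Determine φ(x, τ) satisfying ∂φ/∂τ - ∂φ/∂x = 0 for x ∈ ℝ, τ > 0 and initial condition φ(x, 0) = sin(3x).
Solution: By method of characteristics (waves move left with speed 1):
Along characteristics x + τ = const, φ is constant, so φ(x,τ) = f(x + τ) with f = φ(·, 0).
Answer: φ(x, τ) = sin(3x + 3τ)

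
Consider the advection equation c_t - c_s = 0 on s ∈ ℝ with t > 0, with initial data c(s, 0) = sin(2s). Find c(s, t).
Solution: By characteristics (ds/dt = -1), c(s,t) = f(s + t) with f = c(·, 0).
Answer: c(s, t) = sin(2s + 2t)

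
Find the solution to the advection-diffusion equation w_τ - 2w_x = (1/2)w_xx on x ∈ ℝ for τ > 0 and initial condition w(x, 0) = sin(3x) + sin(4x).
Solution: Change to a moving frame: let η = x + 2τ, σ = τ and write w(x,τ) = u(η,σ).
By the chain rule w_τ = u_σ + 2u_η, w_x = u_η, w_xx = u_ηη.
Then w_τ - 2w_x = u_σ: the advection term cancels and the PDE becomes the heat equation u_σ = (1/2)u_ηη on η ∈ ℝ.
Initial data: u(η,0) = w(η,0) = sin(3η) + sin(4η).
On η ∈ ℝ each mode satisfies (sin(nη))″ = -n² sin(nη), so exp(-n²σ/2) sin(nη) solves the heat equation; by superposition u(η,σ) = Σ c_n exp(-n²σ/2) sin(nη).
Reading off the coefficients: c_3=1, c_4=1, so u(η,σ) = exp(-8σ)sin(4η) + exp(-9σ/2)sin(3η).
Substituting back η = x + 2τ, σ = τ: w(x,τ) = u(x + 2τ, τ).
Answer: w(x, τ) = exp(-8τ)sin(4x + 8τ) + exp(-9τ/2)sin(3x + 6τ)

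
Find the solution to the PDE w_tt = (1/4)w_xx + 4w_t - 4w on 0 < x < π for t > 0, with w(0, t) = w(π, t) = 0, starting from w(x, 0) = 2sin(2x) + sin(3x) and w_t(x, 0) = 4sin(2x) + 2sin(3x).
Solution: Substitute w = exp(2t)u.
Then w_t = exp(2t)(u_t + 2u), w_tt = exp(2t)(u_tt + 4u_t + 4u), w_xx = exp(2t)u_xx; substituting and dividing by exp(2t), the lower-order terms cancel: u_tt = (1/4)u_xx (standard wave equation).
Data for u: u(x,0) = w(x,0) = 2sin(2x) + sin(3x); u_t(x,0) = w_t(x,0) - 2w(x,0) = 0. The boundary conditions carry over: u(0,t) = u(π,t) = 0.
Separating variables: u = Σ [A_n cos(ω_n t) + B_n sin(ω_n t)] sin(nx), ω_n = n/2. From ICs: A_2=2, A_3=1.
So u(x,t) = 2sin(2x)cos(t) + sin(3x)cos(3t/2), and w(x,t) = exp(2t)u(x,t).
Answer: w(x, t) = 2exp(2t)sin(2x)cos(t) + exp(2t)sin(3x)cos(3t/2)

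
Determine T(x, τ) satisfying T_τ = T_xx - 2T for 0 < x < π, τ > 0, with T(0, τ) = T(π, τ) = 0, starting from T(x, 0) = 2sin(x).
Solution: Substitute T = exp(-2τ)u.
Then T_τ = exp(-2τ)(u_τ - 2u), T_xx = exp(-2τ)u_xx; substituting and dividing by exp(-2τ), the lower-order terms cancel: u_τ = u_xx (standard heat equation).
Data for u: u(x,0) = T(x,0) = 2sin(x). The boundary conditions carry over: u(0,τ) = u(π,τ) = 0.
Separating variables: u = Σ c_n exp(-n²τ) sin(nx). From u(x,0) = 2sin(x): c_1=2.
So u(x,τ) = 2exp(-τ)sin(x), and T(x,τ) = exp(-2τ)u(x,τ).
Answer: T(x, τ) = 2exp(-3τ)sin(x)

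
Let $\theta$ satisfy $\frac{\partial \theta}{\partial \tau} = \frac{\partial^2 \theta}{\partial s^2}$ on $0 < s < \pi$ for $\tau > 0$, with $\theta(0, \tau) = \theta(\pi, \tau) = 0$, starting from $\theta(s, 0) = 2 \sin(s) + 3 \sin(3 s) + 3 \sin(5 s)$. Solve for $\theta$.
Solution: Separating variables: $\theta = \sum c_n e^{-n^2\tau} \sin(ns)$. From $\theta(s,0) = 2 \sin(s) + 3 \sin(3 s) + 3 \sin(5 s)$: $c_1=2, c_3=3, c_5=3$.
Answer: $\theta(s, \tau) = 2 e^{-\tau} \sin(s) + 3 e^{-9 \tau} \sin(3 s) + 3 e^{-25 \tau} \sin(5 s)$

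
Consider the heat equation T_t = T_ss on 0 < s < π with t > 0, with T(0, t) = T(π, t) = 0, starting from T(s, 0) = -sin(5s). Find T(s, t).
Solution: Using separation of variables T = X(s)G(t):
Eigenfunctions: sin(ns), n = 1, 2, 3, ...
General solution: T(s, t) = Σ c_n sin(ns) exp(-n² t)
Matching T(s,0) = -sin(5s) term by term: c_5=-1.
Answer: T(s, t) = -exp(-25t)sin(5s)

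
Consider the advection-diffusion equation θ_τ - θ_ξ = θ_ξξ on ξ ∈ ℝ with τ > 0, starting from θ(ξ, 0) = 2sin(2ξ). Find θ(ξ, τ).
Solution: Change to a moving frame: let η = ξ + τ, σ = τ and write θ(ξ,τ) = u(η,σ).
By the chain rule θ_τ = u_σ + u_η, θ_ξ = u_η, θ_ξξ = u_ηη.
Then θ_τ - θ_ξ = u_σ: the advection term cancels and the PDE becomes the heat equation u_σ = u_ηη on η ∈ ℝ.
Initial data: u(η,0) = θ(η,0) = 2sin(2η).
On η ∈ ℝ each mode satisfies (sin(nη))″ = -n² sin(nη), so exp(-n²σ) sin(nη) solves the heat equation; by superposition u(η,σ) = Σ c_n exp(-n²σ) sin(nη).
Reading off the coefficients: c_2=2, so u(η,σ) = 2exp(-4σ)sin(2η).
Substituting back η = ξ + τ, σ = τ: θ(ξ,τ) = u(ξ + τ, τ).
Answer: θ(ξ, τ) = 2exp(-4τ)sin(2ξ + 2τ)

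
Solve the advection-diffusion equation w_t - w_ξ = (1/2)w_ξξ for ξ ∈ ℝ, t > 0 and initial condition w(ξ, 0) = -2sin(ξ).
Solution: Moving frame: η = ξ + t, σ = t, w = u(η,σ), so w_t = u_σ + u_η and w_ξξ = u_ηη.
Hence w_t - w_ξ = u_σ and the PDE becomes the heat equation u_σ = (1/2)u_ηη on η ∈ ℝ.
Initial data: u(η,0) = w(η,0) = -2sin(η). Each mode sin(nη) decays as exp(-n²σ/2) on ℝ, so u(η,σ) = Σ c_n exp(-n²σ/2) sin(nη) with c_1=-2: u(η,σ) = -2exp(-σ/2)sin(η).
Substituting back: w(ξ,t) = u(ξ + t, t).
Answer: w(ξ, t) = -2exp(-t/2)sin(t + ξ)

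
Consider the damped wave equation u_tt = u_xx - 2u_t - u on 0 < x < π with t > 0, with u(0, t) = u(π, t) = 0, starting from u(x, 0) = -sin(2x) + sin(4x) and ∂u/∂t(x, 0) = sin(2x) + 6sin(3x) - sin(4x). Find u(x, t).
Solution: Substitute u = exp(-t)w, i.e. w = exp(t)u.
By the product rule, u_t = exp(-t)(w_t - w), u_tt = exp(-t)(w_tt - 2w_t + w), u_xx = exp(-t)w_xx.
Substituting into the PDE and dividing by exp(-t): w_tt - 2w_t + w = w_xx - 2(w_t - w) - w.
The lower-order terms cancel, leaving the standard wave equation w_tt = w_xx.
Initial data for w: w(x,0) = u(x,0) = -sin(2x) + sin(4x); w_t(x,0) = u_t(x,0) + u(x,0) = 6sin(3x). The boundary conditions carry over: w(0,t) = w(π,t) = 0.
Solve for w:
  Using separation of variables w = X(x)T(t):
  Eigenfunctions: sin(nx), n = 1, 2, 3, ...
  General solution: w(x, t) = Σ [A_n cos(n t) + B_n sin(n t)] sin(nx)
  From w(x,0) = -sin(2x) + sin(4x): A_2=-1, A_4=1. From w_t(x,0) = 6sin(3x), using w_t(x,0) = Σ ω_n B_n sin(nx) with ω_n = n: B_3 = 6/3 = 2.
Hence w(x,t) = 2sin(3t)sin(3x) - sin(2x)cos(2t) + sin(4x)cos(4t).
Transform back: u(x,t) = exp(-t)w(x,t).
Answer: u(x, t) = 2exp(-t)sin(3t)sin(3x) - exp(-t)sin(2x)cos(2t) + exp(-t)sin(4x)cos(4t)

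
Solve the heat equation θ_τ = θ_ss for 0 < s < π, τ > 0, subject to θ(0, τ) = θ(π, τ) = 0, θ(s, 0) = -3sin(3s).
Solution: Separating variables: θ = Σ c_n exp(-n²τ) sin(ns). From θ(s,0) = -3sin(3s): c_3=-3.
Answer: θ(s, τ) = -3exp(-9τ)sin(3s)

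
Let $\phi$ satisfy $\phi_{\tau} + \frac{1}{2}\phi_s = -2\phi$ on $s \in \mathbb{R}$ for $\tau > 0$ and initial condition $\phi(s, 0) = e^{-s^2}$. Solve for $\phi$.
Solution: Substitute $\phi = e^{-2\tau}u$, i.e. $u = e^{2\tau}\phi$.
By the product rule, $\phi_{\tau} = e^{-2\tau}(u_{\tau} - 2u)$, $\phi_s = e^{-2\tau}u_s$.
Substituting into the PDE and dividing by $e^{-2\tau}$: $u_{\tau} - 2u + \frac{1}{2}u_s = -2u$.
The lower-order terms cancel, leaving the standard advection equation $u_{\tau} + \frac{1}{2}u_s = 0$.
Initial data for $u$: $u(s,0) = \phi(s,0) = e^{-s^2}$.
Solve for $u$:
  By method of characteristics (waves move right with speed 1/2):
  Along characteristics $s - \frac{1}{2}\tau =$ const, $u$ is constant, so $u(s,\tau) = f(s - \frac{1}{2}\tau)$ with $f = u( \cdot , 0)$.
Hence $u(s,\tau) = e^{-(s - \tau/2)^2}$.
Transform back: $\phi(s,\tau) = e^{-2\tau}u(s,\tau)$.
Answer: $\phi(s, \tau) = e^{-2 \tau} e^{-(-\tau/2 + s)^2}$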